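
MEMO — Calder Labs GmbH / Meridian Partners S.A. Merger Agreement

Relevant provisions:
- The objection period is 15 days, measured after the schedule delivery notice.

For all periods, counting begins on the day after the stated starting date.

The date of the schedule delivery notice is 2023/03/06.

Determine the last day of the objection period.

2023/03/21

Adding 15 calendar days to 2023/03/06 gives 2023/03/21, which is the last day of the objection period.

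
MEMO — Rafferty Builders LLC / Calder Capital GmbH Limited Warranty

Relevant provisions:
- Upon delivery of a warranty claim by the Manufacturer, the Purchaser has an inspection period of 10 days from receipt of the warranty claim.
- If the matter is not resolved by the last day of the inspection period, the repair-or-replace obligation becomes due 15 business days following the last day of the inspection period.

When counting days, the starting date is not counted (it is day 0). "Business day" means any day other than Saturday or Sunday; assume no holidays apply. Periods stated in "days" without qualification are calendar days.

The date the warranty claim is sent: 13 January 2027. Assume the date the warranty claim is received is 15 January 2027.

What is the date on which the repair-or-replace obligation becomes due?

The last day of the inspection period: 15 January 2027 + 10 days = 25 January 2027.
The date on which the repair-or-replace obligation becomes due: 15 business days after Monday, 25 January 2027, skipping weekends — Jan 26, Jan 27, Jan 28, Jan 29, …, Feb 11, Feb 12, Feb 15 — lands on Monday, 15 February 2027.

15 February 2027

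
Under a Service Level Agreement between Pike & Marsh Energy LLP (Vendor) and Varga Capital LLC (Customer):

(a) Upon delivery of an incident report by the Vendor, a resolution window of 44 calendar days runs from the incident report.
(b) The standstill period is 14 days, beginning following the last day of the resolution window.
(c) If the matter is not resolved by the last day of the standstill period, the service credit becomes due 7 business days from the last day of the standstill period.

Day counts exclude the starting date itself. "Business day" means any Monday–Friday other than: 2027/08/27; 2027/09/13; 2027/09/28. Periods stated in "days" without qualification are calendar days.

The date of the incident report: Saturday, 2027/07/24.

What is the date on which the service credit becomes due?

Adding 44 calendar days to 2027/07/24 gives 2027/09/06, which is the last day of the resolution window.
The last day of the standstill period: 2027/09/06 + 14 days = 2027/09/20.
The date on which the service credit becomes due: counting 7 business days from Monday, 2027/09/20 (Sep 21, Sep 22, Sep 23, Sep 24, Sep 27, Sep 29, Sep 30, skipping weekends and the listed holiday on Sep 28) reaches Thursday, 2027/09/30.

2027/09/30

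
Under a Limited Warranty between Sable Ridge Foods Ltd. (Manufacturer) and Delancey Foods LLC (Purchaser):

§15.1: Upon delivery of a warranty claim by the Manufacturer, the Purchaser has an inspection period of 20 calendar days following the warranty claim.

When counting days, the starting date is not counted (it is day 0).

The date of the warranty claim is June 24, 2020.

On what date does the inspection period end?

Adding 20 calendar days to June 24, 2020 gives July 14, 2020, which is the last day of the inspection period.

July 14, 2020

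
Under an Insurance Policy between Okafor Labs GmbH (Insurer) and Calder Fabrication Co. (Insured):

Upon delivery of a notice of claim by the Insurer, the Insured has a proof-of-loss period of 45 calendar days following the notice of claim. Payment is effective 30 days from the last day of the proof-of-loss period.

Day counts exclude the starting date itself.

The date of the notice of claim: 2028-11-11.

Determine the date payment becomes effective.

2029-01-25

The last day of the proof-of-loss period: 45 calendar days after 2028-11-11 is 2028-12-26.
The date payment becomes effective: 2028-12-26 + 30 days = 2029-01-25.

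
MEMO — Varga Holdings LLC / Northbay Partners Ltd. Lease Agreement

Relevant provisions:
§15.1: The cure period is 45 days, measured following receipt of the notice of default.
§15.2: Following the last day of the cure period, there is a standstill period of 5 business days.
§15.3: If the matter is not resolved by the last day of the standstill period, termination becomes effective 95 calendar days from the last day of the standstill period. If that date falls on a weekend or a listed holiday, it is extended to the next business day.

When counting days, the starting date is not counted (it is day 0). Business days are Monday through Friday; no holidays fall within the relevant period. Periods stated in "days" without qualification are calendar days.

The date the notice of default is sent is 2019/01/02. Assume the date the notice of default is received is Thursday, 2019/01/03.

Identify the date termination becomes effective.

The last day of the cure period: 2019/01/03 + 45 days = 2019/02/17.
From Sunday, 2019/02/17, 5 business days (Feb 18, Feb 19, Feb 20, Feb 21, Feb 22, skipping weekends) brings us to Friday, 2019/02/22, which is the last day of the standstill period.
The date termination becomes effective: 2019/02/22 + 95 days = 2019/05/28. 2019/05/28 is a Tuesday, so no roll-forward applies.

2019/05/28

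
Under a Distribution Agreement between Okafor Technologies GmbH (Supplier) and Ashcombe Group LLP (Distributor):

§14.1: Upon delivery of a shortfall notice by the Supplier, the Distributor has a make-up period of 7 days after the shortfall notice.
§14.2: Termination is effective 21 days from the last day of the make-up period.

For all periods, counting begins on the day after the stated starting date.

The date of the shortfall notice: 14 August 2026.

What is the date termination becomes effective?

11 September 2026

The last day of the make-up period: 14 August 2026 + 7 days = 21 August 2026.
Adding 21 calendar days to 21 August 2026 gives 11 September 2026, which is the date termination becomes effective.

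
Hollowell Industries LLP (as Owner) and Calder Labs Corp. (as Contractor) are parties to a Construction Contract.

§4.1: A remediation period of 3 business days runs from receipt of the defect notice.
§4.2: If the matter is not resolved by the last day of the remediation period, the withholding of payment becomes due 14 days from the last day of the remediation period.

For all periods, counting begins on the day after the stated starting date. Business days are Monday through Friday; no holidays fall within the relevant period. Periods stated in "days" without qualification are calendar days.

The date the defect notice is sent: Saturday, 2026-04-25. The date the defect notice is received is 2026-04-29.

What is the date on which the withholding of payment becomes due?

The last day of the remediation period: counting 3 business days from Wednesday, 2026-04-29 (Apr 30, May 1, May 4, skipping weekends) reaches Monday, 2026-05-04.
Adding 14 calendar days to 2026-05-04 gives 2026-05-18, which is the date on which the withholding of payment becomes due.

2026-05-18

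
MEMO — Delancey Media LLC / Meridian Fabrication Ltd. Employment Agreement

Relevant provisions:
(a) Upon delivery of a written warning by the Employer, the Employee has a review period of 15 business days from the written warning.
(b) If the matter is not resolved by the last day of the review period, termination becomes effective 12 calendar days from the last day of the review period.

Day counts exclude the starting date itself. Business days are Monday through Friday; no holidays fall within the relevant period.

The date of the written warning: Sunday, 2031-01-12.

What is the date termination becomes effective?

2031-02-12

The last day of the review period: 15 business days after Sunday, 2031-01-12, skipping weekends — Jan 13, Jan 14, Jan 15, Jan 16, …, Jan 29, Jan 30, Jan 31 — lands on Friday, 2031-01-31.
The date termination becomes effective: 12 calendar days after 2031-01-31 is 2031-02-12.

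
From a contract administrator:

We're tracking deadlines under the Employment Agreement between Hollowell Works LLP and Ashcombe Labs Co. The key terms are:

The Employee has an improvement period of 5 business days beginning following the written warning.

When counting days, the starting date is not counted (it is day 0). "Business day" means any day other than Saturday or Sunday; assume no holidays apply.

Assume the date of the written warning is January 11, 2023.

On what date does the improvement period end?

January 18, 2023

The last day of the improvement period: counting 5 business days from Wednesday, January 11, 2023 (Jan 12, Jan 13, Jan 16, Jan 17, Jan 18, skipping weekends) reaches Wednesday, January 18, 2023.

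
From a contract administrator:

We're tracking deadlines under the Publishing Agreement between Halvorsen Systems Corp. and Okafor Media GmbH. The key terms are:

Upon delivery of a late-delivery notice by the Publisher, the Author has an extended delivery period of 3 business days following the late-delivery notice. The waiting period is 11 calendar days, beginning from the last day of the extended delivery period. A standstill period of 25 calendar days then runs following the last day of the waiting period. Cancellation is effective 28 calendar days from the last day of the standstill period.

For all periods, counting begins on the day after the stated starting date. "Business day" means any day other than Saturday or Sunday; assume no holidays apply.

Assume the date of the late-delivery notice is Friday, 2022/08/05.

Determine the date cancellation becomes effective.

2022/10/13

The last day of the extended delivery period: counting 3 business days from Friday, 2022/08/05 (Aug 8, Aug 9, Aug 10, skipping weekends) reaches Wednesday, 2022/08/10.
Adding 11 calendar days to 2022/08/10 gives 2022/08/21, which is the last day of the waiting period.
Adding 25 calendar days to 2022/08/21 gives 2022/09/15, which is the last day of the standstill period.
The date cancellation becomes effective: 28 calendar days after 2022/09/15 is 2022/10/13.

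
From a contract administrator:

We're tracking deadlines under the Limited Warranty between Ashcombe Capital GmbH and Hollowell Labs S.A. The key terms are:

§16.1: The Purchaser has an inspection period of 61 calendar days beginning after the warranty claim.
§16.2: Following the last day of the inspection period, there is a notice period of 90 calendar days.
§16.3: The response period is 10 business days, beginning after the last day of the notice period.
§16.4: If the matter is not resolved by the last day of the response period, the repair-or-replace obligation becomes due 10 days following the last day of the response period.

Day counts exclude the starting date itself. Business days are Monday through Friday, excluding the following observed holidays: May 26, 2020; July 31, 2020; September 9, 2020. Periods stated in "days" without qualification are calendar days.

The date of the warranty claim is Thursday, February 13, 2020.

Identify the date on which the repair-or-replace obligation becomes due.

August 6, 2020

The last day of the inspection period: 61 calendar days after February 13, 2020 is April 14, 2020.
The last day of the notice period: 90 calendar days after April 14, 2020 is July 13, 2020.
The last day of the response period: counting 10 business days from Monday, July 13, 2020 (Jul 14, Jul 15, Jul 16, Jul 17, Jul 20, Jul 21, Jul 22, Jul 23, Jul 24, Jul 27, skipping weekends) reaches Monday, July 27, 2020.
The date on which the repair-or-replace obligation becomes due: 10 calendar days after July 27, 2020 is August 6, 2020.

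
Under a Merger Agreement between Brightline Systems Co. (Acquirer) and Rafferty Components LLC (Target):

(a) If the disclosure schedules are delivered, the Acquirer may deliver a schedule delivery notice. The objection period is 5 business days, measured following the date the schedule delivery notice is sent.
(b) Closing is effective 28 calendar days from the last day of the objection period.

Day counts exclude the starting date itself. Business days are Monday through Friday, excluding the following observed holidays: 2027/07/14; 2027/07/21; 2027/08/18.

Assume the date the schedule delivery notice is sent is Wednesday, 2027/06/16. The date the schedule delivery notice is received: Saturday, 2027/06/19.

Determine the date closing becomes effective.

2027/07/21

The last day of the objection period: 5 business days after Wednesday, 2027/06/16, skipping weekends — Jun 17, Jun 18, Jun 21, Jun 22, Jun 23 — lands on Wednesday, 2027/06/23.
The date closing becomes effective: 2027/06/23 + 28 days = 2027/07/21.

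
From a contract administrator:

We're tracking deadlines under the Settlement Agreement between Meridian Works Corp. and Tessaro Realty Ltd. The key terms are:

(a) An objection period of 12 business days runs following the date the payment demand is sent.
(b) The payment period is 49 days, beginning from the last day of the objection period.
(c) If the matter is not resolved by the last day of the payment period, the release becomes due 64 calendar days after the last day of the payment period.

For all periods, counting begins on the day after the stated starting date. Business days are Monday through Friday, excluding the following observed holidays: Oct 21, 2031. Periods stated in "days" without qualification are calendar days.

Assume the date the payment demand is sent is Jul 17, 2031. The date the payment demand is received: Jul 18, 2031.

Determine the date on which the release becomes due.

Nov 25, 2031

The last day of the objection period: counting 12 business days from Thursday, Jul 17, 2031 (Jul 18, Jul 21, Jul 22, Jul 23, …, Jul 31, Aug 1, Aug 4, skipping weekends) reaches Monday, Aug 4, 2031.
Adding 49 calendar days to Aug 4, 2031 gives Sep 22, 2031, which is the last day of the payment period.
The date on which the release becomes due: Sep 22, 2031 + 64 days = Nov 25, 2031.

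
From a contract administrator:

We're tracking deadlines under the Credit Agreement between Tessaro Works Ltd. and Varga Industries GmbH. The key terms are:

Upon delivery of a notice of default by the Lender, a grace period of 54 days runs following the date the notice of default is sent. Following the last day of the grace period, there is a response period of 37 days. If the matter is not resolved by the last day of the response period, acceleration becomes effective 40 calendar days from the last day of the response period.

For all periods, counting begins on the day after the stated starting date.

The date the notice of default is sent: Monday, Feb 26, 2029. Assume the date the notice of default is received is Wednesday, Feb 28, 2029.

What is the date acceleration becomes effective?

Jul 7, 2029

The last day of the grace period: Feb 26, 2029 + 54 days = Apr 21, 2029.
The last day of the response period: Apr 21, 2029 + 37 days = May 28, 2029.
The date acceleration becomes effective: May 28, 2029 + 40 days = Jul 7, 2029.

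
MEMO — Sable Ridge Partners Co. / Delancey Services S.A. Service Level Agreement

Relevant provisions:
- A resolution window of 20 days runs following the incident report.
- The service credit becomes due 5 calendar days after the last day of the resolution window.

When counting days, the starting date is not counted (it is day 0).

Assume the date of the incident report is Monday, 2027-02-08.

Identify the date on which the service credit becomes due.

2027-03-05

Adding 20 calendar days to 2027-02-08 gives 2027-02-28, which is the last day of the resolution window.
Adding 5 calendar days to 2027-02-28 gives 2027-03-05, which is the date on which the service credit becomes due.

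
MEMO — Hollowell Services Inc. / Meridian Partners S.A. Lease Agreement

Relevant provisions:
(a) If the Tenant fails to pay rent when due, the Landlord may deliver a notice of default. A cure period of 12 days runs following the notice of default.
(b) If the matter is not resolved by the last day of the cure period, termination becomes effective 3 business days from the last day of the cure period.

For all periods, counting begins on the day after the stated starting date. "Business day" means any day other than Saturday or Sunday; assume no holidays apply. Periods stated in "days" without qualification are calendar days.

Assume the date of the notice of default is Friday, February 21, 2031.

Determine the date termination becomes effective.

Adding 12 calendar days to February 21, 2031 gives March 5, 2031, which is the last day of the cure period.
From Wednesday, March 5, 2031, 3 business days (Mar 6, Mar 7, Mar 10, skipping weekends) brings us to Monday, March 10, 2031, which is the date termination becomes effective.

March 10, 2031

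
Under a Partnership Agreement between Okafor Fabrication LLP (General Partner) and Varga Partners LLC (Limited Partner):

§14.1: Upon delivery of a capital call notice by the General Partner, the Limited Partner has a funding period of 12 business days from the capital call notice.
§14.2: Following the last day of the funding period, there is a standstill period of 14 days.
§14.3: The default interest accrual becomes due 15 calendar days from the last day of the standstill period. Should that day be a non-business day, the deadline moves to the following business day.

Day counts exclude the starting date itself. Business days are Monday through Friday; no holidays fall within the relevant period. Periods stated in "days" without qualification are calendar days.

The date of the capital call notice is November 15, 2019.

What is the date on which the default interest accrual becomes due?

The last day of the funding period: 12 business days after Friday, November 15, 2019, skipping weekends — Nov 18, Nov 19, Nov 20, Nov 21, …, Nov 29, Dec 2, Dec 3 — lands on Tuesday, December 3, 2019.
The last day of the standstill period: 14 calendar days after December 3, 2019 is December 17, 2019.
Adding 15 calendar days to December 17, 2019 gives January 1, 2020, which is the date on which the default interest accrual becomes due. January 1, 2020 is a Wednesday, so no roll-forward applies.

January 1, 2020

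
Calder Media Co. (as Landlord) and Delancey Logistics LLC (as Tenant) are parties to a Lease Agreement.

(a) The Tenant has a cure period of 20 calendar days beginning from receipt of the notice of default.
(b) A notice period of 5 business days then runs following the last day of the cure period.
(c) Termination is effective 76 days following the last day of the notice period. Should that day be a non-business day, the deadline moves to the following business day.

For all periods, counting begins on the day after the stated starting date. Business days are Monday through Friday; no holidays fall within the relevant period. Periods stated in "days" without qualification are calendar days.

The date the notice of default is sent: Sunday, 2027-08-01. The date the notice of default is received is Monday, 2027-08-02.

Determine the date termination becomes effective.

2027-11-11

The last day of the cure period: 2027-08-02 + 20 days = 2027-08-22.
The last day of the notice period: 5 business days after Sunday, 2027-08-22, skipping weekends — Aug 23, Aug 24, Aug 25, Aug 26, Aug 27 — lands on Friday, 2027-08-27.
Adding 76 calendar days to 2027-08-27 gives 2027-11-11, which is the date termination becomes effective. 2027-11-11 is a Thursday, so no roll-forward applies.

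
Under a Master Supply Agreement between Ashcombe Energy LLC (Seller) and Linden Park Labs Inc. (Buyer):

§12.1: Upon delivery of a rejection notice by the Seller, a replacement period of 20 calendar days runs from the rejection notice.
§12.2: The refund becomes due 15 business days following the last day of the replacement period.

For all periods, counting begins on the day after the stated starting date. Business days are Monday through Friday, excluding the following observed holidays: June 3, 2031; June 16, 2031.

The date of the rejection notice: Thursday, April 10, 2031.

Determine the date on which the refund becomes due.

May 21, 2031

The last day of the replacement period: 20 calendar days after April 10, 2031 is April 30, 2031.
The date on which the refund becomes due: 15 business days after Wednesday, April 30, 2031, skipping weekends — May 1, May 2, May 5, May 6, …, May 19, May 20, May 21 — lands on Wednesday, May 21, 2031.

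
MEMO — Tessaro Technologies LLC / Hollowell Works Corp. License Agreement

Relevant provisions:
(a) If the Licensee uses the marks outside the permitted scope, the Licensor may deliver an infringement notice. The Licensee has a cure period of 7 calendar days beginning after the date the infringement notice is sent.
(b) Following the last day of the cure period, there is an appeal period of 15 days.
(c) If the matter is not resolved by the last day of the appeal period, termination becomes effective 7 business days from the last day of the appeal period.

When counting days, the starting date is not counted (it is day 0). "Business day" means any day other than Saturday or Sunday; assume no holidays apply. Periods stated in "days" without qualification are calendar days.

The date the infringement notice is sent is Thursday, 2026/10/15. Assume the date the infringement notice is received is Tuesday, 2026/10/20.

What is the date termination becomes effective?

Adding 7 calendar days to 2026/10/15 gives 2026/10/22, which is the last day of the cure period.
Adding 15 calendar days to 2026/10/22 gives 2026/11/06, which is the last day of the appeal period.
The date termination becomes effective: 7 business days after Friday, 2026/11/06, skipping weekends — Nov 9, Nov 10, Nov 11, Nov 12, Nov 13, Nov 16, Nov 17 — lands on Tuesday, 2026/11/17.

2026/11/17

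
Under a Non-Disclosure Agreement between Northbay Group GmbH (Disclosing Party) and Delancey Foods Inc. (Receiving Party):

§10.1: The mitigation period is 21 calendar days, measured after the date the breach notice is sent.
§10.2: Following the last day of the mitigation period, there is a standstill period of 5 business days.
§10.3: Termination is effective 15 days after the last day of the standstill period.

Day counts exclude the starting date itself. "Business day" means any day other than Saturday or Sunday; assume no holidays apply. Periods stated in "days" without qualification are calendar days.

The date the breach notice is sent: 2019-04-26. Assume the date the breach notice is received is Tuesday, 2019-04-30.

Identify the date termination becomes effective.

2019-06-08

The last day of the mitigation period: 21 calendar days after 2019-04-26 is 2019-05-17.
The last day of the standstill period: counting 5 business days from Friday, 2019-05-17 (May 20, May 21, May 22, May 23, May 24, skipping weekends) reaches Friday, 2019-05-24.
The date termination becomes effective: 2019-05-24 + 15 days = 2019-06-08.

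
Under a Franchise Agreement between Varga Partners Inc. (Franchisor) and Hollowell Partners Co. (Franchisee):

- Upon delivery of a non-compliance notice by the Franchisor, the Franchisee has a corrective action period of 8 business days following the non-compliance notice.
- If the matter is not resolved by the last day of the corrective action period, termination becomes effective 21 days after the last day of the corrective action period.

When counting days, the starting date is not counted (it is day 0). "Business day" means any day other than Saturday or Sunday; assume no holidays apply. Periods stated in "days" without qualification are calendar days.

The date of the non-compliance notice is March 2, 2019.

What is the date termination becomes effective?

From Saturday, March 2, 2019, 8 business days (Mar 4, Mar 5, Mar 6, Mar 7, Mar 8, Mar 11, Mar 12, Mar 13, skipping weekends) brings us to Wednesday, March 13, 2019, which is the last day of the corrective action period.
Adding 21 calendar days to March 13, 2019 gives April 3, 2019, which is the date termination becomes effective.

April 3, 2019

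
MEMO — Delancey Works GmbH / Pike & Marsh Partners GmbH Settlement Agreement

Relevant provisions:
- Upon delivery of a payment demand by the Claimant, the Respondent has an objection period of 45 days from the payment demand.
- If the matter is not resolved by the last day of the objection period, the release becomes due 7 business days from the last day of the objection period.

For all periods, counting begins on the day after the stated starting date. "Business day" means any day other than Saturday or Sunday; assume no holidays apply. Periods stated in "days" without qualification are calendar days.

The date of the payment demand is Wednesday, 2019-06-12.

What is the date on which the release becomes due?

2019-08-06

The last day of the objection period: 45 calendar days after 2019-06-12 is 2019-07-27.
The date on which the release becomes due: 7 business days after Saturday, 2019-07-27, skipping weekends — Jul 29, Jul 30, Jul 31, Aug 1, Aug 2, Aug 5, Aug 6 — lands on Tuesday, 2019-08-06.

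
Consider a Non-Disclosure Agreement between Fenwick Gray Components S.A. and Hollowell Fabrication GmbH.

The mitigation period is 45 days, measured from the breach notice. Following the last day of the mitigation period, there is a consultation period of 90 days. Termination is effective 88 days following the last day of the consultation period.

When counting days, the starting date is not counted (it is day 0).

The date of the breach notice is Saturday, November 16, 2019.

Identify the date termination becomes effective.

June 26, 2020

Adding 45 calendar days to November 16, 2019 gives December 31, 2019, which is the last day of the mitigation period.
Adding 90 calendar days to December 31, 2019 gives March 30, 2020, which is the last day of the consultation period.
The date termination becomes effective: 88 calendar days after March 30, 2020 is June 26, 2020.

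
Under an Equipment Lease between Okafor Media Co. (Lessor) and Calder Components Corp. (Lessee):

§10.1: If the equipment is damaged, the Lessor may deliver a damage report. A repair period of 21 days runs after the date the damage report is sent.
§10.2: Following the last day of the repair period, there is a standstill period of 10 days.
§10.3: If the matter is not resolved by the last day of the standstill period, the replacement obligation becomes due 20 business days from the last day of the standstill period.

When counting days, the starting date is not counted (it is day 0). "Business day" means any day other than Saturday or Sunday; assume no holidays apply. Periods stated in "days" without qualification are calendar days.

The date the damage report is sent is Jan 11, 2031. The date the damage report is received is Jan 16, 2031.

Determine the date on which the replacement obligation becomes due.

Mar 11, 2031

The last day of the repair period: 21 calendar days after Jan 11, 2031 is Feb 1, 2031.
Adding 10 calendar days to Feb 1, 2031 gives Feb 11, 2031, which is the last day of the standstill period.
From Tuesday, Feb 11, 2031, 20 business days (Feb 12, Feb 13, Feb 14, Feb 17, …, Mar 7, Mar 10, Mar 11, skipping weekends) brings us to Tuesday, Mar 11, 2031, which is the date on which the replacement obligation becomes due.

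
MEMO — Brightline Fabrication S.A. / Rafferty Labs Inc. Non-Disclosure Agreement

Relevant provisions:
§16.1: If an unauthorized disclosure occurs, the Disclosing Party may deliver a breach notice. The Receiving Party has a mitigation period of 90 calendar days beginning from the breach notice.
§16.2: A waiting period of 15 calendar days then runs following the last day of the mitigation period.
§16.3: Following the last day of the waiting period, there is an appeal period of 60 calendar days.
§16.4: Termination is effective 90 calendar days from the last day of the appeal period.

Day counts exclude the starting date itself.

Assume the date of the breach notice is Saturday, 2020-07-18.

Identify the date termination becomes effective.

2021-03-30

The last day of the mitigation period: 90 calendar days after 2020-07-18 is 2020-10-16.
The last day of the waiting period: 2020-10-16 + 15 days = 2020-10-31.
The last day of the appeal period: 60 calendar days after 2020-10-31 is 2020-12-30.
The date termination becomes effective: 90 calendar days after 2020-12-30 is 2021-03-30.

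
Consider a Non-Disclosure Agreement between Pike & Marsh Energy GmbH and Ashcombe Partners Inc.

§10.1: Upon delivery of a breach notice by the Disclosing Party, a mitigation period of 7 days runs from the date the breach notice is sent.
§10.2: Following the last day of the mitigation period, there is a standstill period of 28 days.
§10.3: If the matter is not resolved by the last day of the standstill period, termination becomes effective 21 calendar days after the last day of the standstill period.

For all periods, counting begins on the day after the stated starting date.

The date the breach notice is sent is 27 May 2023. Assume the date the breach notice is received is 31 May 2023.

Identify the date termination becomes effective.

22 July 2023

The last day of the mitigation period: 7 calendar days after 27 May 2023 is 3 June 2023.
The last day of the standstill period: 28 calendar days after 3 June 2023 is 1 July 2023.
The date termination becomes effective: 21 calendar days after 1 July 2023 is 22 July 2023.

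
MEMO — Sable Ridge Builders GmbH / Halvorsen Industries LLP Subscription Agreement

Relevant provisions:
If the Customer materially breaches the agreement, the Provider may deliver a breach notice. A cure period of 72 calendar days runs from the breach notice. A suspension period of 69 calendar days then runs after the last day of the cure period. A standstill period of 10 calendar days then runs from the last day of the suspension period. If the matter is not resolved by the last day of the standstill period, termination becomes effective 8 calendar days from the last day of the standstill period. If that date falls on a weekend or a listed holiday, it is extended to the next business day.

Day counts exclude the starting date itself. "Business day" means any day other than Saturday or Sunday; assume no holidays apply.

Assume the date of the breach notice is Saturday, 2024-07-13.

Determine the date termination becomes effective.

2024-12-19

Adding 72 calendar days to 2024-07-13 gives 2024-09-23, which is the last day of the cure period.
Adding 69 calendar days to 2024-09-23 gives 2024-12-01, which is the last day of the suspension period.
The last day of the standstill period: 2024-12-01 + 10 days = 2024-12-11.
The date termination becomes effective: 2024-12-11 + 8 days = 2024-12-19. 2024-12-19 is a Thursday, so no roll-forward applies.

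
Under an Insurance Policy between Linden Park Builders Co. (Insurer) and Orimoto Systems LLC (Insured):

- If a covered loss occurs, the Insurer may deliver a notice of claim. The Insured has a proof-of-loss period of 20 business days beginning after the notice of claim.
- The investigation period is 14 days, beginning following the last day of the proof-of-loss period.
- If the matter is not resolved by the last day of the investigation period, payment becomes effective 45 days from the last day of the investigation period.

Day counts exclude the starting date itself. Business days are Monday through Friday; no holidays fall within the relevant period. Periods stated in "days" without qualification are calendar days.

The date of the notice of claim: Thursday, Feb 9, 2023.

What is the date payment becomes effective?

The last day of the proof-of-loss period: 20 business days after Thursday, Feb 9, 2023, skipping weekends — Feb 10, Feb 13, Feb 14, Feb 15, …, Mar 7, Mar 8, Mar 9 — lands on Thursday, Mar 9, 2023.
Adding 14 calendar days to Mar 9, 2023 gives Mar 23, 2023, which is the last day of the investigation period.
The date payment becomes effective: Mar 23, 2023 + 45 days = May 7, 2023.

May 7, 2023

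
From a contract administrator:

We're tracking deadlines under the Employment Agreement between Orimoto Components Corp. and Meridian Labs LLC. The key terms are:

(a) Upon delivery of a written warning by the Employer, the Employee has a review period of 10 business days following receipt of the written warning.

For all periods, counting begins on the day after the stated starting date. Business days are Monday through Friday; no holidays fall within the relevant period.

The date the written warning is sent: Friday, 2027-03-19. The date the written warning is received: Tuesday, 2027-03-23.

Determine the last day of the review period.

2027-04-06

The last day of the review period: 10 business days after Tuesday, 2027-03-23, skipping weekends — Mar 24, Mar 25, Mar 26, Mar 29, Mar 30, Mar 31, Apr 1, Apr 2, Apr 5, Apr 6 — lands on Tuesday, 2027-04-06.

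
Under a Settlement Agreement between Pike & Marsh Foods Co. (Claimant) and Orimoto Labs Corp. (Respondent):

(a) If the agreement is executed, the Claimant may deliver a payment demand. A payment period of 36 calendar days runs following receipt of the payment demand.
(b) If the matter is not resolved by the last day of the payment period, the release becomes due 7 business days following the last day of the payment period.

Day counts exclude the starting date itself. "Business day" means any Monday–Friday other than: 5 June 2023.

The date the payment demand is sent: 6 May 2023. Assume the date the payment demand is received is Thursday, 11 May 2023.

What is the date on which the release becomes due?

Adding 36 calendar days to 11 May 2023 gives 16 June 2023, which is the last day of the payment period.
The date on which the release becomes due: 7 business days after Friday, 16 June 2023, skipping weekends — Jun 19, Jun 20, Jun 21, Jun 22, Jun 23, Jun 26, Jun 27 — lands on Tuesday, 27 June 2023.

27 June 2023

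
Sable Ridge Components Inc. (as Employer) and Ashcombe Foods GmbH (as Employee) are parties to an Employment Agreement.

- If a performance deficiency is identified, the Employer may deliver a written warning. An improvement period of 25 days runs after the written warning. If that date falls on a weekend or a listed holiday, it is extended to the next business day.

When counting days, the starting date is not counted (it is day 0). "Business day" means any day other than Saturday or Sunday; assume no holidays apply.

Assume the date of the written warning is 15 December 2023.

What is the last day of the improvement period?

Adding 25 calendar days to 15 December 2023 gives 9 January 2024, which is the last day of the improvement period. 9 January 2024 is a Tuesday, so no roll-forward applies.

9 January 2024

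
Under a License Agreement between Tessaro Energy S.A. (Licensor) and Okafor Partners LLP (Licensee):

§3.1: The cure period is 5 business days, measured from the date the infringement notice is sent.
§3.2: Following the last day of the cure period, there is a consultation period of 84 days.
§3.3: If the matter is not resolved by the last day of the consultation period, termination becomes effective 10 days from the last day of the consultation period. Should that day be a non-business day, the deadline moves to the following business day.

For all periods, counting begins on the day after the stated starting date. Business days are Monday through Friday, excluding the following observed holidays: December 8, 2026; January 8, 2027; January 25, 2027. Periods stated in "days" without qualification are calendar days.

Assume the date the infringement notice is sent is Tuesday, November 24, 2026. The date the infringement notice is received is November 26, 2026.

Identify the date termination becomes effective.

The last day of the cure period: counting 5 business days from Tuesday, November 24, 2026 (Nov 25, Nov 26, Nov 27, Nov 30, Dec 1, skipping weekends) reaches Tuesday, December 1, 2026.
The last day of the consultation period: 84 calendar days after December 1, 2026 is February 23, 2027.
The date termination becomes effective: February 23, 2027 + 10 days = March 5, 2027. March 5, 2027 is a Friday and is not a listed holiday, so no roll-forward applies.

March 5, 2027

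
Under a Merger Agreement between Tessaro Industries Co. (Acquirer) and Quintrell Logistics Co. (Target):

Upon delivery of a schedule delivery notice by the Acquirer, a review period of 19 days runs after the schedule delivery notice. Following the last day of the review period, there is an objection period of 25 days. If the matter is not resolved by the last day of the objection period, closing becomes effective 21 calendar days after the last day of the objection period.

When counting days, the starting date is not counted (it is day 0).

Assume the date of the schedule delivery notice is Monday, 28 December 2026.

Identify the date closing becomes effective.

3 March 2027

Adding 19 calendar days to 28 December 2026 gives 16 January 2027, which is the last day of the review period.
The last day of the objection period: 25 calendar days after 16 January 2027 is 10 February 2027.
The date closing becomes effective: 10 February 2027 + 21 days = 3 March 2027.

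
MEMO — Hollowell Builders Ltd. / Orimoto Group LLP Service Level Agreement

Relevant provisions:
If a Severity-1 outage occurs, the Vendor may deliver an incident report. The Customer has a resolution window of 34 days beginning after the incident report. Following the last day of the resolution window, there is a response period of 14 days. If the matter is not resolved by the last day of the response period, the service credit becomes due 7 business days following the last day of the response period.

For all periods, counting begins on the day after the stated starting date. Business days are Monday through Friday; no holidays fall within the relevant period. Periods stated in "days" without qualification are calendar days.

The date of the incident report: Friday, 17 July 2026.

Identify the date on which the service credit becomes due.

Adding 34 calendar days to 17 July 2026 gives 20 August 2026, which is the last day of the resolution window.
The last day of the response period: 20 August 2026 + 14 days = 3 September 2026.
The date on which the service credit becomes due: counting 7 business days from Thursday, 3 September 2026 (Sep 4, Sep 7, Sep 8, Sep 9, Sep 10, Sep 11, Sep 14, skipping weekends) reaches Monday, 14 September 2026.

14 September 2026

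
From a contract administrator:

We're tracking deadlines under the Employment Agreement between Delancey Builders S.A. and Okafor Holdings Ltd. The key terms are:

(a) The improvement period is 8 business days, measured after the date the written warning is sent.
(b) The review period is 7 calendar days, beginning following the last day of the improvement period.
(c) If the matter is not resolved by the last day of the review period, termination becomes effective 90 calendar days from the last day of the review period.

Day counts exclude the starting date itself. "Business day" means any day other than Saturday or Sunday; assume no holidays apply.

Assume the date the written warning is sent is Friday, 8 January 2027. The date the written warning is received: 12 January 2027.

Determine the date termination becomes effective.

From Friday, 8 January 2027, 8 business days (Jan 11, Jan 12, Jan 13, Jan 14, Jan 15, Jan 18, Jan 19, Jan 20, skipping weekends) brings us to Wednesday, 20 January 2027, which is the last day of the improvement period.
The last day of the review period: 20 January 2027 + 7 days = 27 January 2027.
The date termination becomes effective: 90 calendar days after 27 January 2027 is 27 April 2027.

27 April 2027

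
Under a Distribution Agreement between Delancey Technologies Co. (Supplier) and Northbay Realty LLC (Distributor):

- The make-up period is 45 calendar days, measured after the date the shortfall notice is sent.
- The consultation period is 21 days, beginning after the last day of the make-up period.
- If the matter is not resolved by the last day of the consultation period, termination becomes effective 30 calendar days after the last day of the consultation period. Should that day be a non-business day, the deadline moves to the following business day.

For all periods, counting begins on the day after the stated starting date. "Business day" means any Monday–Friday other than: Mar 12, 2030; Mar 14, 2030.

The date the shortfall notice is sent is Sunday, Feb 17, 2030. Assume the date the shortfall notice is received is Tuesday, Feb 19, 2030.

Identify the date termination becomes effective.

The last day of the make-up period: Feb 17, 2030 + 45 days = Apr 3, 2030.
The last day of the consultation period: 21 calendar days after Apr 3, 2030 is Apr 24, 2030.
Adding 30 calendar days to Apr 24, 2030 gives May 24, 2030, which is the date termination becomes effective. May 24, 2030 is a Friday and is not a listed holiday, so no roll-forward applies.

May 24, 2030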